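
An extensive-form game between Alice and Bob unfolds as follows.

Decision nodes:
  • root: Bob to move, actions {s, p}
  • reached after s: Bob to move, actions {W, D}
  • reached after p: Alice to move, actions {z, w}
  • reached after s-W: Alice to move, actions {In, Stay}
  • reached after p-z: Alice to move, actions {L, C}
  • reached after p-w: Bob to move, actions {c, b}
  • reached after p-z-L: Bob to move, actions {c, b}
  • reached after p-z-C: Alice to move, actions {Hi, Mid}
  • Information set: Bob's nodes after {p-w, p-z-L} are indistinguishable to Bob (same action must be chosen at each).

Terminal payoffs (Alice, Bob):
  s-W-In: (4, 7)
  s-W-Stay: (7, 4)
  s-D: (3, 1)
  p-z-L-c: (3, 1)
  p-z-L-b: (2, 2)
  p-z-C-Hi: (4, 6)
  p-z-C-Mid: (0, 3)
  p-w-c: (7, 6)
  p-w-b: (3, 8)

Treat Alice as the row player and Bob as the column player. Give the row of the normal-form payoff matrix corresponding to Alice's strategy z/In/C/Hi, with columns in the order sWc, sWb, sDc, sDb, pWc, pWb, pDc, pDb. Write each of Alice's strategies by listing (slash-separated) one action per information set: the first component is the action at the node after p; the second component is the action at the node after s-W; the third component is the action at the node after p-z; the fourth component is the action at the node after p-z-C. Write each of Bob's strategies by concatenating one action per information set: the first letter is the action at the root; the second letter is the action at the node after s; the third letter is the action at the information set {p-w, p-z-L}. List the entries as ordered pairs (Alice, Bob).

(4,7) (4,7) (3,1) (3,1) (4,6) (4,6) (4,6) (4,6)

vs sWc: Bob plays s → Bob plays W at [s] → Alice plays In at [s-W] → (4, 7)
vs sWb: Bob plays s → Bob plays W at [s] → Alice plays In at [s-W] → (4, 7)
vs sDc: Bob plays s → Bob plays D at [s] → (3, 1)
vs sDb: Bob plays s → Bob plays D at [s] → (3, 1)
vs pWc: Bob plays p → Alice plays z at [p] → Alice plays C at [p-z] → Alice plays Hi at [p-z-C] → (4, 6)
vs pWb: Bob plays p → Alice plays z at [p] → Alice plays C at [p-z] → Alice plays Hi at [p-z-C] → (4, 6)
vs pDc: Bob plays p → Alice plays z at [p] → Alice plays C at [p-z] → Alice plays Hi at [p-z-C] → (4, 6)
vs pDb: Bob plays p → Alice plays z at [p] → Alice plays C at [p-z] → Alice plays Hi at [p-z-C] → (4, 6)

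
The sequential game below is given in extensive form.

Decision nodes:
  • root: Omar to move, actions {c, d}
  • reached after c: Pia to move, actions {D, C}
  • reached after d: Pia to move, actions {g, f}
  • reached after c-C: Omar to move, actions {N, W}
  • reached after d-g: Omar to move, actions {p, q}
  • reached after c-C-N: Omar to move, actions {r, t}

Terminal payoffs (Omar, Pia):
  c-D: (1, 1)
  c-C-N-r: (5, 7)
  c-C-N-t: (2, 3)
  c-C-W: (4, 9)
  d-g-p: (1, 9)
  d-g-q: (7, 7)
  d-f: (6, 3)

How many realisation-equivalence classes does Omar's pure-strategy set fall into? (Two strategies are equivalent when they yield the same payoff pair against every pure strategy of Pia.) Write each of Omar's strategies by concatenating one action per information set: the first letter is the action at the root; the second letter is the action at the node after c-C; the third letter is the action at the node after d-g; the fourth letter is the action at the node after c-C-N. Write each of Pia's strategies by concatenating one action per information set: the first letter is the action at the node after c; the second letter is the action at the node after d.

5

Omar has 16 pure strategies: cNpr, cNpt, cNqr, cNqt, cWpr, cWpt, cWqr, cWqt, dNpr, dNpt, dNqr, dNqt, dWpr, dWpt, dWqr, dWqt. Columns: Dg, Df, Cg, Cf.
{cNpr, cNqr} → row (1,1) (1,1) (5,7) (5,7)
{cNpt, cNqt} → row (1,1) (1,1) (2,3) (2,3)
{cWpr, cWpt, cWqr, cWqt} → row (1,1) (1,1) (4,9) (4,9)
{dNpr, dNpt, dWpr, dWpt} → row (1,9) (6,3) (1,9) (6,3)
{dNqr, dNqt, dWqr, dWqt} → row (7,7) (6,3) (7,7) (6,3)
That's 5 distinct rows out of 16 strategies.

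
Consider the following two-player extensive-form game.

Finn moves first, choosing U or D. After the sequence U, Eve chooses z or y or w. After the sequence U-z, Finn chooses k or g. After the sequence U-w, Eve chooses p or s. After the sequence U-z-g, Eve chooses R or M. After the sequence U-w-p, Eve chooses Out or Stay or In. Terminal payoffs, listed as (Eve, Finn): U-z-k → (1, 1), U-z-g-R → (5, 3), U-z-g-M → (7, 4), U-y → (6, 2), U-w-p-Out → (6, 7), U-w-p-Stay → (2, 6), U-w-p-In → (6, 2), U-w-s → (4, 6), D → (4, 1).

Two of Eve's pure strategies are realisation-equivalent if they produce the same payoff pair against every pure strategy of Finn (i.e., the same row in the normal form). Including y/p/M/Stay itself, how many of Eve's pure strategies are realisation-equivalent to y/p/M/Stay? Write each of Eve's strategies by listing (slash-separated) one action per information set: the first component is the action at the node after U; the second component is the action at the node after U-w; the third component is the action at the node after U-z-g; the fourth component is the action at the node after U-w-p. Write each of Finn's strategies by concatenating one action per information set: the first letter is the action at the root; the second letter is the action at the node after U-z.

14

Row for y/p/M/Stay (columns Uk, Ug, Dk, Dg): (6,2) (6,2) (4,1) (4,1).
Under y/p/M/Stay, Eve's choice at the node after U-w and at the node after U-z-g and at the node after U-w-p can never be reached regardless of what Finn does, so varying those choices leaves every outcome unchanged.
Holding the reachable choices fixed and varying the unreachable ones freely already gives 2 × 2 × 3 = 12 equivalent strategies.
Checking the remaining rows, w/p/R/In, w/p/M/In also happen to give the same payoffs in every column, bringing the total to 14: y/p/R/Out, y/p/R/Stay, y/p/R/In, y/p/M/Out, y/p/M/Stay, y/p/M/In, y/s/R/Out, y/s/R/Stay, y/s/R/In, y/s/M/Out, y/s/M/Stay, y/s/M/In, w/p/R/In, w/p/M/In.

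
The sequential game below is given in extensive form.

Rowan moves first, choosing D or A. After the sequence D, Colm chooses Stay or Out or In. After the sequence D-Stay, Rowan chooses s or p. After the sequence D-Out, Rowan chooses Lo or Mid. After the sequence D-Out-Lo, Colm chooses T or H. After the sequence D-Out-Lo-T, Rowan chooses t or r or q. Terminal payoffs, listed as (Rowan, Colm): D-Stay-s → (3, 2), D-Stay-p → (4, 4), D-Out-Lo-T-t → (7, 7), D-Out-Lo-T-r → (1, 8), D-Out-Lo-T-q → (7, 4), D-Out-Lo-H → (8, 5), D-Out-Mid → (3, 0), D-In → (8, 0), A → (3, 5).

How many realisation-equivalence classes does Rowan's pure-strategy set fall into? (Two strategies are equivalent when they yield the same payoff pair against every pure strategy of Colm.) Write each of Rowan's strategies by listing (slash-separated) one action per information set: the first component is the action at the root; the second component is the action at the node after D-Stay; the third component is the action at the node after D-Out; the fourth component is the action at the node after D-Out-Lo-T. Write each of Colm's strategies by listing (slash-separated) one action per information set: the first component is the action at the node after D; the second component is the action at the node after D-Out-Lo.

Rowan has 24 pure strategies: D/s/Lo/t, D/s/Lo/r, D/s/Lo/q, D/s/Mid/t, D/s/Mid/r, D/s/Mid/q, D/p/Lo/t, D/p/Lo/r, D/p/Lo/q, D/p/Mid/t, D/p/Mid/r, D/p/Mid/q, A/s/Lo/t, A/s/Lo/r, A/s/Lo/q, A/s/Mid/t, A/s/Mid/r, A/s/Mid/q, A/p/Lo/t, A/p/Lo/r, A/p/Lo/q, A/p/Mid/t, A/p/Mid/r, A/p/Mid/q. Columns: Stay/T, Stay/H, Out/T, Out/H, In/T, In/H.
{D/s/Lo/t} → row (3,2) (3,2) (7,7) (8,5) (8,0) (8,0)
{D/s/Lo/r} → row (3,2) (3,2) (1,8) (8,5) (8,0) (8,0)
{D/s/Lo/q} → row (3,2) (3,2) (7,4) (8,5) (8,0) (8,0)
{D/s/Mid/t, D/s/Mid/r, D/s/Mid/q} → row (3,2) (3,2) (3,0) (3,0) (8,0) (8,0)
{D/p/Lo/t} → row (4,4) (4,4) (7,7) (8,5) (8,0) (8,0)
{D/p/Lo/r} → row (4,4) (4,4) (1,8) (8,5) (8,0) (8,0)
{D/p/Lo/q} → row (4,4) (4,4) (7,4) (8,5) (8,0) (8,0)
{D/p/Mid/t, D/p/Mid/r, D/p/Mid/q} → row (4,4) (4,4) (3,0) (3,0) (8,0) (8,0)
{A/s/Lo/t, A/s/Lo/r, A/s/Lo/q, A/s/Mid/t, A/s/Mid/r, A/s/Mid/q, A/p/Lo/t, A/p/Lo/r, A/p/Lo/q, A/p/Mid/t, A/p/Mid/r, A/p/Mid/q} → row (3,5) (3,5) (3,5) (3,5) (3,5) (3,5)
That's 9 distinct rows out of 24 strategies.

9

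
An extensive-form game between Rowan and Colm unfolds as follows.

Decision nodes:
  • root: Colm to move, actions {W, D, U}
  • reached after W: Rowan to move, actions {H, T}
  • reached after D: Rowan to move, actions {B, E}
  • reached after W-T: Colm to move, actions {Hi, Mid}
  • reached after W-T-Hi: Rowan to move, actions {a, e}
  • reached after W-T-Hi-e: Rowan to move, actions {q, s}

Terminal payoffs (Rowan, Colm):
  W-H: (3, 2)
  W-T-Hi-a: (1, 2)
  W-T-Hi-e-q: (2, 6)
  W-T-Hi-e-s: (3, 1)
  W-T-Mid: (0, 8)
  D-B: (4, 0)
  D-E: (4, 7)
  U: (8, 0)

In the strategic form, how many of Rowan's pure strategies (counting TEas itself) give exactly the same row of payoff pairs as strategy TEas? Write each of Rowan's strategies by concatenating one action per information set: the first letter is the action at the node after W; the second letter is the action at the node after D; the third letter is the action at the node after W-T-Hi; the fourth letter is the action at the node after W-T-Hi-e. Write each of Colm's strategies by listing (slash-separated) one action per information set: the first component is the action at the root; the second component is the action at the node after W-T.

2

Row for TEas (columns W/Hi, W/Mid, D/Hi, D/Mid, U/Hi, U/Mid): (1,2) (0,8) (4,7) (4,7) (8,0) (8,0).
Under TEas, Rowan's choice at the node after W-T-Hi-e can never be reached regardless of what Colm does, so varying those choices leaves every outcome unchanged.
Holding the reachable choices fixed and varying the unreachable one freely already gives 2 equivalent strategies.
No other strategy reproduces this row, so those 2 are the full class: TEaq, TEas.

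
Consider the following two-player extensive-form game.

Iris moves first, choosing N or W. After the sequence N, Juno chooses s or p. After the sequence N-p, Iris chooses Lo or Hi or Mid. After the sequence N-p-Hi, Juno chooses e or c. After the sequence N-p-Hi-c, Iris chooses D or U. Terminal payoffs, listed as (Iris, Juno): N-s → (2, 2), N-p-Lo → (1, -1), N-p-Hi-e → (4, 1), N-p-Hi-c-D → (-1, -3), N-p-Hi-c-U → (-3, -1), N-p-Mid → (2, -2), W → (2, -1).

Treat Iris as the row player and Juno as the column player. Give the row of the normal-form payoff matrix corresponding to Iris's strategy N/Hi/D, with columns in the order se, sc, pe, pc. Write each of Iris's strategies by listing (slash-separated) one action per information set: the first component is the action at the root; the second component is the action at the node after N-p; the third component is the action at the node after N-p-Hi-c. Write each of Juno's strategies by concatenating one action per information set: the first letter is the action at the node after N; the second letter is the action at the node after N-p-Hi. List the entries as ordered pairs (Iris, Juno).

(2,2) (2,2) (4,1) (-1,-3)

vs se: Iris plays N → Juno plays s at [N] → (2, 2)
vs sc: Iris plays N → Juno plays s at [N] → (2, 2)
vs pe: Iris plays N → Juno plays p at [N] → Iris plays Hi at [N-p] → Juno plays e at [N-p-Hi] → (4, 1)
vs pc: Iris plays N → Juno plays p at [N] → Iris plays Hi at [N-p] → Juno plays c at [N-p-Hi] → Iris plays D at [N-p-Hi-c] → (-1, -3)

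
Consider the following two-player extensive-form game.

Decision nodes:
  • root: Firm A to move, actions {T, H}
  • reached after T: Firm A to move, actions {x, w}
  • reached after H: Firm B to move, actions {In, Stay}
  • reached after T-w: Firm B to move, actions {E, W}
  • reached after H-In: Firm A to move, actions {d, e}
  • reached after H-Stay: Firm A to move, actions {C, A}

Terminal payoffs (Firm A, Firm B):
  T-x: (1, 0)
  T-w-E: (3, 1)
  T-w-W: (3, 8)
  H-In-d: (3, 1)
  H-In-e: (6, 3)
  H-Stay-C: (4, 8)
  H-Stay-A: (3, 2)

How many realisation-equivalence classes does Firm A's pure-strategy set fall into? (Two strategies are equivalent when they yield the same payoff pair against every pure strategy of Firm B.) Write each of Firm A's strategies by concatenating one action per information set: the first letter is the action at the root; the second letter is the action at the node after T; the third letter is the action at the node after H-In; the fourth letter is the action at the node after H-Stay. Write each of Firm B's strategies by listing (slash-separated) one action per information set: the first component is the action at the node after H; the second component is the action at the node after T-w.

6

Firm A has 16 pure strategies: TxdC, TxdA, TxeC, TxeA, TwdC, TwdA, TweC, TweA, HxdC, HxdA, HxeC, HxeA, HwdC, HwdA, HweC, HweA. Columns: In/E, In/W, Stay/E, Stay/W.
{TxdC, TxdA, TxeC, TxeA} → row (1,0) (1,0) (1,0) (1,0)
{TwdC, TwdA, TweC, TweA} → row (3,1) (3,8) (3,1) (3,8)
{HxdC, HwdC} → row (3,1) (3,1) (4,8) (4,8)
{HxdA, HwdA} → row (3,1) (3,1) (3,2) (3,2)
{HxeC, HweC} → row (6,3) (6,3) (4,8) (4,8)
{HxeA, HweA} → row (6,3) (6,3) (3,2) (3,2)
That's 6 distinct rows out of 16 strategies.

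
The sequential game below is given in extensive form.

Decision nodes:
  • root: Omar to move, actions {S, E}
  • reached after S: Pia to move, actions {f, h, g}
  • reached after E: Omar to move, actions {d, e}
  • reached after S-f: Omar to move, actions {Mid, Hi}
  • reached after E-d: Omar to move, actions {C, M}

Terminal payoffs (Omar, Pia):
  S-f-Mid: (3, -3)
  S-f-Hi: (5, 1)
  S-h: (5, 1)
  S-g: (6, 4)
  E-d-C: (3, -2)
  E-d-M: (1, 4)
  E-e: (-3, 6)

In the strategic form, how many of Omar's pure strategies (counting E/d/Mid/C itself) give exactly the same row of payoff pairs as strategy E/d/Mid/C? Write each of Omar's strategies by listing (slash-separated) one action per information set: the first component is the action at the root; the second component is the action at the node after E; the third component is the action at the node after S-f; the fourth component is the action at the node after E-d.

Row for E/d/Mid/C (columns f, h, g): (3,-2) (3,-2) (3,-2).
Under E/d/Mid/C, Omar's choice at the node after S-f can never be reached regardless of what Pia does, so varying those choices leaves every outcome unchanged.
Holding the reachable choices fixed and varying the unreachable one freely already gives 2 equivalent strategies.
No other strategy reproduces this row, so those 2 are the full class: E/d/Mid/C, E/d/Hi/C.

2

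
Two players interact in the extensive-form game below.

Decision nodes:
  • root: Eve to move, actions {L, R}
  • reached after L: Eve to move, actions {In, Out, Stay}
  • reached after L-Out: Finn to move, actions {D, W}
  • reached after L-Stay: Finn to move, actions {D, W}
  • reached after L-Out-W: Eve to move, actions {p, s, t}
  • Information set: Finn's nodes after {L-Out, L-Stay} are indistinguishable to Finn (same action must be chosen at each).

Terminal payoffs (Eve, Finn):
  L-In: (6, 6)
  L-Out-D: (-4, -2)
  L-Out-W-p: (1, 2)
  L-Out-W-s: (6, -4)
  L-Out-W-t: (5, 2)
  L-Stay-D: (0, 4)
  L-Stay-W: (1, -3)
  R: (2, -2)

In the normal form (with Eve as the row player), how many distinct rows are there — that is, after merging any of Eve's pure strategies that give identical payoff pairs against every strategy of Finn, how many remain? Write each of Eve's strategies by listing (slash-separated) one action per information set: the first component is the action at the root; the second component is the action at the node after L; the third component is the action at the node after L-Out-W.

6

Eve has 18 pure strategies: L/In/p, L/In/s, L/In/t, L/Out/p, L/Out/s, L/Out/t, L/Stay/p, L/Stay/s, L/Stay/t, R/In/p, R/In/s, R/In/t, R/Out/p, R/Out/s, R/Out/t, R/Stay/p, R/Stay/s, R/Stay/t. Columns: D, W.
{L/In/p, L/In/s, L/In/t} → row (6,6) (6,6)
{L/Out/p} → row (-4,-2) (1,2)
{L/Out/s} → row (-4,-2) (6,-4)
{L/Out/t} → row (-4,-2) (5,2)
{L/Stay/p, L/Stay/s, L/Stay/t} → row (0,4) (1,-3)
{R/In/p, R/In/s, R/In/t, R/Out/p, R/Out/s, R/Out/t, R/Stay/p, R/Stay/s, R/Stay/t} → row (2,-2) (2,-2)
That's 6 distinct rows out of 18 strategies.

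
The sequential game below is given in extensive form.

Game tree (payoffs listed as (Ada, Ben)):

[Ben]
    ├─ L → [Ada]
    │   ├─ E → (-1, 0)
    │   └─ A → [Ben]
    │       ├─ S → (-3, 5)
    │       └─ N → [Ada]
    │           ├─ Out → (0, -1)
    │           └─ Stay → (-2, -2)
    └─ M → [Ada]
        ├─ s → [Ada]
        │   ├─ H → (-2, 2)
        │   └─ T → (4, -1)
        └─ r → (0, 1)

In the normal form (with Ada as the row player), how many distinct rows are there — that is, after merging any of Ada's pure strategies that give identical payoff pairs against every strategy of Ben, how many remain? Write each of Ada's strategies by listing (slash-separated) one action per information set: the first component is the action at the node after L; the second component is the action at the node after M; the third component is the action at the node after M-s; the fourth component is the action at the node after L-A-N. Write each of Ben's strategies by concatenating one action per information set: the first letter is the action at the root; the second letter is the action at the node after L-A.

9

Ada has 16 pure strategies: E/s/H/Out, E/s/H/Stay, E/s/T/Out, E/s/T/Stay, E/r/H/Out, E/r/H/Stay, E/r/T/Out, E/r/T/Stay, A/s/H/Out, A/s/H/Stay, A/s/T/Out, A/s/T/Stay, A/r/H/Out, A/r/H/Stay, A/r/T/Out, A/r/T/Stay. Columns: LS, LN, MS, MN.
{E/s/H/Out, E/s/H/Stay} → row (-1,0) (-1,0) (-2,2) (-2,2)
{E/s/T/Out, E/s/T/Stay} → row (-1,0) (-1,0) (4,-1) (4,-1)
{E/r/H/Out, E/r/H/Stay, E/r/T/Out, E/r/T/Stay} → row (-1,0) (-1,0) (0,1) (0,1)
{A/s/H/Out} → row (-3,5) (0,-1) (-2,2) (-2,2)
{A/s/H/Stay} → row (-3,5) (-2,-2) (-2,2) (-2,2)
{A/s/T/Out} → row (-3,5) (0,-1) (4,-1) (4,-1)
{A/s/T/Stay} → row (-3,5) (-2,-2) (4,-1) (4,-1)
{A/r/H/Out, A/r/T/Out} → row (-3,5) (0,-1) (0,1) (0,1)
{A/r/H/Stay, A/r/T/Stay} → row (-3,5) (-2,-2) (0,1) (0,1)
That's 9 distinct rows out of 16 strategies.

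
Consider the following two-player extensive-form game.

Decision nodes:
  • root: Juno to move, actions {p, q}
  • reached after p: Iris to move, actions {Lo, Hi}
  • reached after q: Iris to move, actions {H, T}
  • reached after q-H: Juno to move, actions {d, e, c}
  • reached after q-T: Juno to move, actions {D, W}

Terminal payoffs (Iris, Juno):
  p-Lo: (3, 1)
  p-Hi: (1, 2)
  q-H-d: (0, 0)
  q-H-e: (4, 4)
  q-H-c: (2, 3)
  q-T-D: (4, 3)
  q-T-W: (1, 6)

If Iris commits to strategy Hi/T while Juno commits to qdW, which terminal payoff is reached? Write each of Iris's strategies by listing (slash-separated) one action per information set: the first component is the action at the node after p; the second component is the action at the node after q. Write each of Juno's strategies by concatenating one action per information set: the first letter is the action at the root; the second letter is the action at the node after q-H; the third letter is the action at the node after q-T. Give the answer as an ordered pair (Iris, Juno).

(1, 6)

Trace the play path from the root:
  Juno plays q
  Iris plays T at [q]
  Juno plays W at [q-T]
→ terminal payoff (1, 6).
(Iris's choice at the node after p is never reached on this path, so it doesn't affect the outcome.)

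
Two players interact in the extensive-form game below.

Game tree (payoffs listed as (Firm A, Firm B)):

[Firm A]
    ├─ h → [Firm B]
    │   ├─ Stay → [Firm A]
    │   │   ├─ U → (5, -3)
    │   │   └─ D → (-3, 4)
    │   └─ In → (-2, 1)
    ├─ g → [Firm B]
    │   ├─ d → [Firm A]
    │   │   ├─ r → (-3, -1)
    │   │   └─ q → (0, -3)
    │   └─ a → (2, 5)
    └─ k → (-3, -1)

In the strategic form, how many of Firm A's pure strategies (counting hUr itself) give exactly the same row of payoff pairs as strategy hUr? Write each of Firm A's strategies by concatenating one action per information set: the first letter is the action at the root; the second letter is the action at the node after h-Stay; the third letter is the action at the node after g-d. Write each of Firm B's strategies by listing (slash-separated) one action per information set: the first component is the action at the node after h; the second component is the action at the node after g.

2

Row for hUr (columns Stay/d, Stay/a, In/d, In/a): (5,-3) (5,-3) (-2,1) (-2,1).
Under hUr, Firm A's choice at the node after g-d can never be reached regardless of what Firm B does, so varying those choices leaves every outcome unchanged.
Holding the reachable choices fixed and varying the unreachable one freely already gives 2 equivalent strategies.
No other strategy reproduces this row, so those 2 are the full class: hUr, hUq.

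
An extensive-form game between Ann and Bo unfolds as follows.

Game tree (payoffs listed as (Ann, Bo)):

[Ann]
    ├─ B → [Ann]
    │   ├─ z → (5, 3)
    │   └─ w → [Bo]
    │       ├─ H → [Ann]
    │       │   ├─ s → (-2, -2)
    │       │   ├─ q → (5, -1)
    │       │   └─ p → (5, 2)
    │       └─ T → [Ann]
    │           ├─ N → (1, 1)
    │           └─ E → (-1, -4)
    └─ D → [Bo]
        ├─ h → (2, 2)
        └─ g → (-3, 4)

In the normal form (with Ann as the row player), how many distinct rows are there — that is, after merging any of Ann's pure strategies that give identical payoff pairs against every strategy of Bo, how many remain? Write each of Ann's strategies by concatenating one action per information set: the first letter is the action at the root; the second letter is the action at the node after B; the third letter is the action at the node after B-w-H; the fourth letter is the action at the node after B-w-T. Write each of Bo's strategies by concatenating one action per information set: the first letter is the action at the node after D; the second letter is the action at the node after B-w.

8

Ann has 24 pure strategies: BzsN, BzsE, BzqN, BzqE, BzpN, BzpE, BwsN, BwsE, BwqN, BwqE, BwpN, BwpE, DzsN, DzsE, DzqN, DzqE, DzpN, DzpE, DwsN, DwsE, DwqN, DwqE, DwpN, DwpE. Columns: hH, hT, gH, gT.
{BzsN, BzsE, BzqN, BzqE, BzpN, BzpE} → row (5,3) (5,3) (5,3) (5,3)
{BwsN} → row (-2,-2) (1,1) (-2,-2) (1,1)
{BwsE} → row (-2,-2) (-1,-4) (-2,-2) (-1,-4)
{BwqN} → row (5,-1) (1,1) (5,-1) (1,1)
{BwqE} → row (5,-1) (-1,-4) (5,-1) (-1,-4)
{BwpN} → row (5,2) (1,1) (5,2) (1,1)
{BwpE} → row (5,2) (-1,-4) (5,2) (-1,-4)
{DzsN, DzsE, DzqN, DzqE, DzpN, DzpE, DwsN, DwsE, DwqN, DwqE, DwpN, DwpE} → row (2,2) (2,2) (-3,4) (-3,4)
That's 8 distinct rows out of 24 strategies.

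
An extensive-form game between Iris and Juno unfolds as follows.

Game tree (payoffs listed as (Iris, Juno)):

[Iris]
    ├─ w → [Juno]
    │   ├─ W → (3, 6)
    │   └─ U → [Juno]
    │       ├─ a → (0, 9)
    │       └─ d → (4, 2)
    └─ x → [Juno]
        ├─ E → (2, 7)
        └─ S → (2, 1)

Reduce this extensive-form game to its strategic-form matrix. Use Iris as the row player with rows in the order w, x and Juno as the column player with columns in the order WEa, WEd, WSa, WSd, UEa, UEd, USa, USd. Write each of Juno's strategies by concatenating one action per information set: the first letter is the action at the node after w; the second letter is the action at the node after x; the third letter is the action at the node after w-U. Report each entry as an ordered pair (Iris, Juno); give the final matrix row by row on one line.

w: (3,6) (3,6) (3,6) (3,6) (0,9) (4,2) (0,9) (4,2) | x: (2,7) (2,7) (2,1) (2,1) (2,7) (2,7) (2,1) (2,1)

          WEa      WEd      WSa      WSd      UEa      UEd      USa      USd
   w    (3,6)    (3,6)    (3,6)    (3,6)    (0,9)    (4,2)    (0,9)    (4,2)
   x    (2,7)    (2,7)    (2,1)    (2,1)    (2,7)    (2,7)    (2,1)    (2,1)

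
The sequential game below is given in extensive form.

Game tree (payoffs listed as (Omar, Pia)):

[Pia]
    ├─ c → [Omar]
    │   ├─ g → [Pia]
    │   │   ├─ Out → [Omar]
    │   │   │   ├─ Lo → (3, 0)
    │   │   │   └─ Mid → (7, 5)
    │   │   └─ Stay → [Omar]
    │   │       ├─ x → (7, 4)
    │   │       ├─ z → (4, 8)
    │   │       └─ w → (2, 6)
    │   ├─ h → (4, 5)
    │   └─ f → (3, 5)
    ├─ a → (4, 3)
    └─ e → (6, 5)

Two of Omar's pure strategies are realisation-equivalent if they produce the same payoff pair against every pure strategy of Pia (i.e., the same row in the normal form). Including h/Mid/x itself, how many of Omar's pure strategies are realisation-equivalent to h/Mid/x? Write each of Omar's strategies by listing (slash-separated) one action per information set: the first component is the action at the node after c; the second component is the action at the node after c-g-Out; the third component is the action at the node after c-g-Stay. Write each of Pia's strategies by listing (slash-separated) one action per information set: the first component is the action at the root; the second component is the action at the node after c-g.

Row for h/Mid/x (columns c/Out, c/Stay, a/Out, a/Stay, e/Out, e/Stay): (4,5) (4,5) (4,3) (4,3) (6,5) (6,5).
Under h/Mid/x, Omar's choice at the node after c-g-Out and at the node after c-g-Stay can never be reached regardless of what Pia does, so varying those choices leaves every outcome unchanged.
Holding the reachable choices fixed and varying the unreachable ones freely already gives 2 × 3 = 6 equivalent strategies.
No other strategy reproduces this row, so those 6 are the full class: h/Lo/x, h/Lo/z, h/Lo/w, h/Mid/x, h/Mid/z, h/Mid/w.

6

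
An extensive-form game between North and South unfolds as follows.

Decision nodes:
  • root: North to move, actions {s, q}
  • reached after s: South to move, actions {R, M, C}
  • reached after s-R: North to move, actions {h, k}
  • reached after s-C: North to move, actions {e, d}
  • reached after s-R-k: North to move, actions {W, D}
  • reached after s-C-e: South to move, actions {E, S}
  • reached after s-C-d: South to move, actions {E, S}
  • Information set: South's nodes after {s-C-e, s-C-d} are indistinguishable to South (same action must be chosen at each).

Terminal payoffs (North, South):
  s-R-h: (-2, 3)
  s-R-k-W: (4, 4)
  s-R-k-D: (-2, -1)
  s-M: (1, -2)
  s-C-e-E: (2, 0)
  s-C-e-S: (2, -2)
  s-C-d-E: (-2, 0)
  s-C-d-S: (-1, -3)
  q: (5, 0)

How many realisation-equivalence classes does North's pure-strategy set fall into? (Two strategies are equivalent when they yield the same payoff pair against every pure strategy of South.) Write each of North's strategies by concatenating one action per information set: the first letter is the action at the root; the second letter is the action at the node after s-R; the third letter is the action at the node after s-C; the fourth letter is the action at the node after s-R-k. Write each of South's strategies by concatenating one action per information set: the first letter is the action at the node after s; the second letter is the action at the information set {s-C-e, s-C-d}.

North has 16 pure strategies: sheW, sheD, shdW, shdD, skeW, skeD, skdW, skdD, qheW, qheD, qhdW, qhdD, qkeW, qkeD, qkdW, qkdD. Columns: RE, RS, ME, MS, CE, CS.
{sheW, sheD} → row (-2,3) (-2,3) (1,-2) (1,-2) (2,0) (2,-2)
{shdW, shdD} → row (-2,3) (-2,3) (1,-2) (1,-2) (-2,0) (-1,-3)
{skeW} → row (4,4) (4,4) (1,-2) (1,-2) (2,0) (2,-2)
{skeD} → row (-2,-1) (-2,-1) (1,-2) (1,-2) (2,0) (2,-2)
{skdW} → row (4,4) (4,4) (1,-2) (1,-2) (-2,0) (-1,-3)
{skdD} → row (-2,-1) (-2,-1) (1,-2) (1,-2) (-2,0) (-1,-3)
{qheW, qheD, qhdW, qhdD, qkeW, qkeD, qkdW, qkdD} → row (5,0) (5,0) (5,0) (5,0) (5,0) (5,0)
That's 7 distinct rows out of 16 strategies.

7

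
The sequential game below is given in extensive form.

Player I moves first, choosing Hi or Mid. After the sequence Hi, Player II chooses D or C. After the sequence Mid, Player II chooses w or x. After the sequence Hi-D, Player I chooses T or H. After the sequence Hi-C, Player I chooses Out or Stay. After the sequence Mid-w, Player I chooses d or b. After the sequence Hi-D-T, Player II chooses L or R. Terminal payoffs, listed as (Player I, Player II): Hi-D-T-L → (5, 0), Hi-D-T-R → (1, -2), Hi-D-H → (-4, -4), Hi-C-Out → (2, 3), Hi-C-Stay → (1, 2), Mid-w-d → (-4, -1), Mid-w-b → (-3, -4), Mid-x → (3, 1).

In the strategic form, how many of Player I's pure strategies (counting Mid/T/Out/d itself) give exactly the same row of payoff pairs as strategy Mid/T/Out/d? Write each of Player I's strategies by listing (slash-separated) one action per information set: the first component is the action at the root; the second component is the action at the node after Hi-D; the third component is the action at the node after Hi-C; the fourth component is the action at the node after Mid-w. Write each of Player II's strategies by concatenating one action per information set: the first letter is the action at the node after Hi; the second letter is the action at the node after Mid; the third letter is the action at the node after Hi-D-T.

Row for Mid/T/Out/d (columns DwL, DwR, DxL, DxR, CwL, CwR, CxL, CxR): (-4,-1) (-4,-1) (3,1) (3,1) (-4,-1) (-4,-1) (3,1) (3,1).
Under Mid/T/Out/d, Player I's choice at the node after Hi-D and at the node after Hi-C can never be reached regardless of what Player II does, so varying those choices leaves every outcome unchanged.
Holding the reachable choices fixed and varying the unreachable ones freely already gives 2 × 2 = 4 equivalent strategies.
No other strategy reproduces this row, so those 4 are the full class: Mid/T/Out/d, Mid/T/Stay/d, Mid/H/Out/d, Mid/H/Stay/d.

4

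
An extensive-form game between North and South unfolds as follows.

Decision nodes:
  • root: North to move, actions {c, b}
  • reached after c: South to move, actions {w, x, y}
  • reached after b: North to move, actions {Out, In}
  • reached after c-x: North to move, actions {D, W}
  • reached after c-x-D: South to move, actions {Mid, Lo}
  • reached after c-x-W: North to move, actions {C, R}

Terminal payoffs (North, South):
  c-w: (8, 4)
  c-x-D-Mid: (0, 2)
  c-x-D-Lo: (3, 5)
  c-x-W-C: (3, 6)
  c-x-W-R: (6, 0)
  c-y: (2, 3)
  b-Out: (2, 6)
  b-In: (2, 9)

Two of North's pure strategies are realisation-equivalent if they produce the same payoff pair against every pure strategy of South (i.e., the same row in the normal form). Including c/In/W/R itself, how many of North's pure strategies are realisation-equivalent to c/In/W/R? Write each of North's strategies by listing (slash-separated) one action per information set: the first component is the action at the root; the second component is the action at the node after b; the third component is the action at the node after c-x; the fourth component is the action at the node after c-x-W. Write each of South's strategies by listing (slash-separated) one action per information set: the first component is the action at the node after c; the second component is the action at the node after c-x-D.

Row for c/In/W/R (columns w/Mid, w/Lo, x/Mid, x/Lo, y/Mid, y/Lo): (8,4) (8,4) (6,0) (6,0) (2,3) (2,3).
Under c/In/W/R, North's choice at the node after b can never be reached regardless of what South does, so varying those choices leaves every outcome unchanged.
Holding the reachable choices fixed and varying the unreachable one freely already gives 2 equivalent strategies.
No other strategy reproduces this row, so those 2 are the full class: c/Out/W/R, c/In/W/R.

2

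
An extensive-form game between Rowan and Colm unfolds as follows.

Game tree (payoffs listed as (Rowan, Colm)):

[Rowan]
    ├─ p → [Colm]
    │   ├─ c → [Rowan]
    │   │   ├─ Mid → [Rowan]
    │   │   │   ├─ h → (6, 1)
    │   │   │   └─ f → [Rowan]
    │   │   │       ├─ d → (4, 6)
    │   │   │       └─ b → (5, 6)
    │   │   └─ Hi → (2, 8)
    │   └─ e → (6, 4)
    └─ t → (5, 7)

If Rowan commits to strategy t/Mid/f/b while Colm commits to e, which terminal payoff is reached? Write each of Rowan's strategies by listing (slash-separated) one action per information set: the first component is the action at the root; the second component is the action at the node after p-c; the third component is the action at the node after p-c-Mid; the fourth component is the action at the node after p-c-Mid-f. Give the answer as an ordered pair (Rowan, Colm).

Trace the play path from the root:
  Rowan plays t
→ terminal payoff (5, 7).
(Rowan's choice at the node after p-c is never reached on this path, so it doesn't affect the outcome.)

(5, 7)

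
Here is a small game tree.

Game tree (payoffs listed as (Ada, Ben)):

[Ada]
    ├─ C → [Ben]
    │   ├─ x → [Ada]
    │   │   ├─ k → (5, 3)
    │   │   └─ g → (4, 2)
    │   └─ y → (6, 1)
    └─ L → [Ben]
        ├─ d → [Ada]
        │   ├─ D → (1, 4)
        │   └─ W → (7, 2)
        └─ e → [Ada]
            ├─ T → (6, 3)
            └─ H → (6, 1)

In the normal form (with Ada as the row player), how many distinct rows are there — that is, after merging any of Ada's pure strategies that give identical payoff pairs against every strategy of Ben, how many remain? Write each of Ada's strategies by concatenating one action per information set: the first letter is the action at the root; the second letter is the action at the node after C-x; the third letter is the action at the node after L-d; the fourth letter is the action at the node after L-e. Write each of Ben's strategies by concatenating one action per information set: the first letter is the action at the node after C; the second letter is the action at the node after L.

6

Ada has 16 pure strategies: CkDT, CkDH, CkWT, CkWH, CgDT, CgDH, CgWT, CgWH, LkDT, LkDH, LkWT, LkWH, LgDT, LgDH, LgWT, LgWH. Columns: xd, xe, yd, ye.
{CkDT, CkDH, CkWT, CkWH} → row (5,3) (5,3) (6,1) (6,1)
{CgDT, CgDH, CgWT, CgWH} → row (4,2) (4,2) (6,1) (6,1)
{LkDT, LgDT} → row (1,4) (6,3) (1,4) (6,3)
{LkDH, LgDH} → row (1,4) (6,1) (1,4) (6,1)
{LkWT, LgWT} → row (7,2) (6,3) (7,2) (6,3)
{LkWH, LgWH} → row (7,2) (6,1) (7,2) (6,1)
That's 6 distinct rows out of 16 strategies.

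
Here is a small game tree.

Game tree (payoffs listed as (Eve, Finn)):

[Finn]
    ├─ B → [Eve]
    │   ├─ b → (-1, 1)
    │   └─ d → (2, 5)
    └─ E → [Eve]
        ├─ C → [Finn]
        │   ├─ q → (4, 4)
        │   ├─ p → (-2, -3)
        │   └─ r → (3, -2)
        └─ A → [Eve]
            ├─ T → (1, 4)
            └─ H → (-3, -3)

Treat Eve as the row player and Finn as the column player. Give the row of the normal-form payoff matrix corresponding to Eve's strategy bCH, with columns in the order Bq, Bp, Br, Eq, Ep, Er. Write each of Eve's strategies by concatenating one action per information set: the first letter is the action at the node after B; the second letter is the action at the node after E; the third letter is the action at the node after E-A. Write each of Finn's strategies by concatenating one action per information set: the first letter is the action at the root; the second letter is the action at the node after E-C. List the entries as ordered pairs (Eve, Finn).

(-1,1) (-1,1) (-1,1) (4,4) (-2,-3) (3,-2)

vs Bq: Finn plays B → Eve plays b at [B] → (-1, 1)
vs Bp: Finn plays B → Eve plays b at [B] → (-1, 1)
vs Br: Finn plays B → Eve plays b at [B] → (-1, 1)
vs Eq: Finn plays E → Eve plays C at [E] → Finn plays q at [E-C] → (4, 4)
vs Ep: Finn plays E → Eve plays C at [E] → Finn plays p at [E-C] → (-2, -3)
vs Er: Finn plays E → Eve plays C at [E] → Finn plays r at [E-C] → (3, -2)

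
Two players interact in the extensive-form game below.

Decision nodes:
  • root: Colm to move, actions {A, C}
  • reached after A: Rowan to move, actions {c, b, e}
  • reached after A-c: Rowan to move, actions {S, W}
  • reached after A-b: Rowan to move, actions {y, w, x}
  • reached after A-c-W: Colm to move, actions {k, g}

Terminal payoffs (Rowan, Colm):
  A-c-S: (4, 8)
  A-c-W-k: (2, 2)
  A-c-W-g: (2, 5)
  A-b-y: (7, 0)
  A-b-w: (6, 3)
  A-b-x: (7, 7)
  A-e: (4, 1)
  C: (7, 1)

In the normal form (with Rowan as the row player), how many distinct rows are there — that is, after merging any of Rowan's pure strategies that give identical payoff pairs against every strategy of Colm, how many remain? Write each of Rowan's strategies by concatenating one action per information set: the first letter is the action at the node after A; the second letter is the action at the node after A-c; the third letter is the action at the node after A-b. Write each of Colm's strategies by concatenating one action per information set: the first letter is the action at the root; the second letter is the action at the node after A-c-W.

6

Rowan has 18 pure strategies: cSy, cSw, cSx, cWy, cWw, cWx, bSy, bSw, bSx, bWy, bWw, bWx, eSy, eSw, eSx, eWy, eWw, eWx. Columns: Ak, Ag, Ck, Cg.
{cSy, cSw, cSx} → row (4,8) (4,8) (7,1) (7,1)
{cWy, cWw, cWx} → row (2,2) (2,5) (7,1) (7,1)
{bSy, bWy} → row (7,0) (7,0) (7,1) (7,1)
{bSw, bWw} → row (6,3) (6,3) (7,1) (7,1)
{bSx, bWx} → row (7,7) (7,7) (7,1) (7,1)
{eSy, eSw, eSx, eWy, eWw, eWx} → row (4,1) (4,1) (7,1) (7,1)
That's 6 distinct rows out of 18 strategies.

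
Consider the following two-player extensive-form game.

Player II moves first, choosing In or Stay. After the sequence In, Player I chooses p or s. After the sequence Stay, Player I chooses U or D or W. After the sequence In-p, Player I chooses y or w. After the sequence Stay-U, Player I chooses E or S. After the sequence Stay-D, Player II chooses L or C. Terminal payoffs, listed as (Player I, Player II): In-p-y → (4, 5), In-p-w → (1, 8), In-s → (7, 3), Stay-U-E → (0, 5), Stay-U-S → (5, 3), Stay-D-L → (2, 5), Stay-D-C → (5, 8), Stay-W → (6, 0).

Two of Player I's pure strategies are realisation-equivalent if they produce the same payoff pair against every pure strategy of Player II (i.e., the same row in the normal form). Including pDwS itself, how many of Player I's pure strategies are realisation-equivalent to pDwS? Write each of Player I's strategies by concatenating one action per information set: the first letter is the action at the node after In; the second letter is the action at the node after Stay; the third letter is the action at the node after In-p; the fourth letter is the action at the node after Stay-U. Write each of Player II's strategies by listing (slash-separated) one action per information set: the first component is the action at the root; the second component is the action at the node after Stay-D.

Row for pDwS (columns In/L, In/C, Stay/L, Stay/C): (1,8) (1,8) (2,5) (5,8).
Under pDwS, Player I's choice at the node after Stay-U can never be reached regardless of what Player II does, so varying those choices leaves every outcome unchanged.
Holding the reachable choices fixed and varying the unreachable one freely already gives 2 equivalent strategies.
No other strategy reproduces this row, so those 2 are the full class: pDwE, pDwS.

2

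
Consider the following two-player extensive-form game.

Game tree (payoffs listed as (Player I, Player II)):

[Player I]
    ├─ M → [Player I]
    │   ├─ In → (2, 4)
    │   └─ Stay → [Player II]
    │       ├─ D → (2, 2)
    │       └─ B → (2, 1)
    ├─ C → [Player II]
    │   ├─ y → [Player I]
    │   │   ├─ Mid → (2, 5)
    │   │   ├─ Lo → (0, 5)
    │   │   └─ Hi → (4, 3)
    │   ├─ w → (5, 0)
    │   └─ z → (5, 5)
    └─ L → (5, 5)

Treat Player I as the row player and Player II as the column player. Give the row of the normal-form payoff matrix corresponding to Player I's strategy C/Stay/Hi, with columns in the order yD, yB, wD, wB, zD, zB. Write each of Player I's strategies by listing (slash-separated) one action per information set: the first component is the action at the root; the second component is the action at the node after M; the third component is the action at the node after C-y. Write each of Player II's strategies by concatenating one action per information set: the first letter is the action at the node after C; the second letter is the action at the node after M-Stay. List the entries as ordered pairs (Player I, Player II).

vs yD: Player I plays C → Player II plays y at [C] → Player I plays Hi at [C-y] → (4, 3)
vs yB: Player I plays C → Player II plays y at [C] → Player I plays Hi at [C-y] → (4, 3)
vs wD: Player I plays C → Player II plays w at [C] → (5, 0)
vs wB: Player I plays C → Player II plays w at [C] → (5, 0)
vs zD: Player I plays C → Player II plays z at [C] → (5, 5)
vs zB: Player I plays C → Player II plays z at [C] → (5, 5)

(4,3) (4,3) (5,0) (5,0) (5,5) (5,5)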